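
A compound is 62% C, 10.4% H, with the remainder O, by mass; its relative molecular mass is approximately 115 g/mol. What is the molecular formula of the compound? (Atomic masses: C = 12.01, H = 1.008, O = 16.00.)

Assume 100 g: 62 g C, 10.4 g H, 27.6 g O.
n(C) = 62/12.01 = 5.162, n(H) = 10.4/1.008 = 10.32, n(O) = 27.6/16.00 = 1.725
Smallest is O at 1.725 mol; normalising gives C 2.993, H 5.981, O 1.000
Ratio ≈ 3:6:1, so the empirical formula is C3H6O
Empirical-formula mass = 58.08 g/mol
n = 115 / 58.08 = 1.98 ≈ 2
Molecular formula = (C3H6O)×2 = C6H12O2

C6H12O2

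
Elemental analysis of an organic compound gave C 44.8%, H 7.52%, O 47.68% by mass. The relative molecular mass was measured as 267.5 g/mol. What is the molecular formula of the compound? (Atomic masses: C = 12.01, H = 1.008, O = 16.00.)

Assume 100 g: 44.8 g C, 7.52 g H, 47.68 g O.
n(C) = 44.8/12.01 = 3.73, n(H) = 7.52/1.008 = 7.46, n(O) = 47.68/16.00 = 2.98
Smallest is O at 2.98 mol; normalising gives C 1.252, H 2.503, O 1.000
×4: C 5.01, H 10.01, O 4.00 → C5H10O4
Empirical-formula mass = 134.13 g/mol
n = 267.5 / 134.13 = 1.99 ≈ 2
Molecular formula = (C5H10O4)×2 = C10H20O8

C10H20O8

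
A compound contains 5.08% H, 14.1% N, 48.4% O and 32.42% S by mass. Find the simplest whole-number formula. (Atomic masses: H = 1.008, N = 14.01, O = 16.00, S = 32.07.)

H5NO3S

Assume 100 g: 5.08 g H, 14.1 g N, 48.4 g O, 32.42 g S.
Moles — H: 5.08 / 1.008 = 5.04 mol; N: 14.1 / 14.01 = 1.006 mol; O: 48.4 / 16.00 = 3.025 mol; S: 32.42 / 32.07 = 1.011 mol
Ratios (÷ 1.006): H 5.008, N 1.000, O 3.006, S 1.004
≈ 5:1:3:1 → H5NO3S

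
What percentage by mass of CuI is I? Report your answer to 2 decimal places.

66.63%

Molar mass = 1(63.55) + 1(126.90) = 190.450 g/mol
Mass of I per mole = 1 × 126.90 = 126.900 g
% I = 126.900 / 190.450 × 100 = 66.63%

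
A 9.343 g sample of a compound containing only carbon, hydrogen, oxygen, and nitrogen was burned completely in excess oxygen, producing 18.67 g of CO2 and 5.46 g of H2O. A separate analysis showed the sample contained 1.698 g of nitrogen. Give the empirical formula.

C7H10N2O2

mol C = 18.67 / 44.01 = 0.4242; mass C = 0.4242 × 12.01 = 5.095 g
mol H = 2 × (5.46 / 18.02) = 0.6060; mass H = 0.6060 × 1.008 = 0.6108 g
mol N = 1.698 / 14.01 = 0.1212
mass O = 9.343 − (7.404) = 1.939 g → mol O = 0.1212
Smallest is N at 0.1212 mol; normalising gives C 3.500, H 5.000, N 1.000, O 1.000
×2: C 7.00, H 10.00, N 2.00, O 2.00 → C7H10N2O2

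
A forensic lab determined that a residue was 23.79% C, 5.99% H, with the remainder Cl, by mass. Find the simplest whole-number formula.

Assume 100 g: 23.79 g C, 5.99 g H, 70.22 g Cl.
Moles — C: 23.79 / 12.01 = 1.981 mol; H: 5.99 / 1.008 = 5.942 mol; Cl: 70.22 / 35.45 = 1.981 mol
Smallest is Cl at 1.981 mol; normalising gives C 1.000, H 3.000, Cl 1.000
≈ 1:3:1 → CH3Cl

CH3Cl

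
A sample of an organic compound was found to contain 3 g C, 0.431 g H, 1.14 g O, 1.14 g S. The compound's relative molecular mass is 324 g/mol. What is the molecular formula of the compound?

C: 3 g ÷ 12.01 g/mol = 0.2498 mol
H: 0.431 g ÷ 1.008 g/mol = 0.4276 mol
O: 1.14 g ÷ 16.00 g/mol = 0.07125 mol
S: 1.14 g ÷ 32.07 g/mol = 0.03555 mol
Ratios (÷ 0.03555): C 7.027, H 12.028, O 2.004, S 1.000
Ratio ≈ 7:12:2:1, so the empirical formula is C7H12O2S
Empirical-formula mass = 160.24 g/mol
n = 324 / 160.24 = 2.02 ≈ 2
Molecular formula = (C7H12O2S)×2 = C14H24O4S2

C14H24O4S2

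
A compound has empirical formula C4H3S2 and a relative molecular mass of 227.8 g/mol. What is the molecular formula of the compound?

C8H6S4

Empirical-formula mass = 115.20 g/mol
n = 227.8 / 115.20 = 1.98 ≈ 2
Molecular formula = (C4H3S2)2 = C8H6S4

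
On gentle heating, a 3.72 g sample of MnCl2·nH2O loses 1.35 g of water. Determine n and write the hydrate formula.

MnCl2·4H2O

Mass of anhydrous MnCl2 = 3.72 − 1.35 = 2.37 g
mol H2O = 1.35 / 18.02 = 0.07492
Molar mass of MnCl2 = 125.84 g/mol → mol MnCl2 = 2.37 / 125.84 = 0.01883
n = 0.07492 / 0.01883 = 3.98 ≈ 4 → MnCl2·4H2O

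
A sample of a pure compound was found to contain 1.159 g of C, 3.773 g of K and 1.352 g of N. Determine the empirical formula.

CKN

C: 1.159 g ÷ 12.01 g/mol = 0.0965 mol
K: 3.773 g ÷ 39.10 g/mol = 0.0965 mol
N: 1.352 g ÷ 14.01 g/mol = 0.0965 mol
Divide by the smallest (0.0965 mol K): C 1.000, K 1.000, N 1.000
→ CKN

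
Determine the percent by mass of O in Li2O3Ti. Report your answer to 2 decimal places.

43.74%

Molar mass = 2(6.94) + 3(16.00) + 1(47.87) = 109.750 g/mol
Mass of O per mole = 3 × 16.00 = 48.000 g
% O = 48.000 / 109.750 × 100 = 43.74%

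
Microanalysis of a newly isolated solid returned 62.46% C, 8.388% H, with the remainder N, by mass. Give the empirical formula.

Assume 100 g: 62.46 g C, 8.388 g H, 29.152 g N.
C: 62.46 g ÷ 12.01 g/mol = 5.201 mol
H: 8.388 g ÷ 1.008 g/mol = 8.321 mol
N: 29.152 g ÷ 14.01 g/mol = 2.081 mol
Smallest is N at 2.081 mol; normalising gives C 2.499, H 3.999, N 1.000
Multiply by 2: C 5.00, H 8.00, N 2.00 → C5H8N2

C5H8N2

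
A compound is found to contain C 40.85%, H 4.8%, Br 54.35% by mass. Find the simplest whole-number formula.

Assume 100 g: 40.85 g C, 4.8 g H, 54.35 g Br.
Moles — C: 40.85 / 12.01 = 3.401 mol; H: 4.8 / 1.008 = 4.762 mol; Br: 54.35 / 79.90 = 0.6802 mol
Divide by the smallest (0.6802 mol Br): C 5.000, H 7.000, Br 1.000
Ratio ≈ 5:7:1, so the empirical formula is C5H7Br

C5H7Br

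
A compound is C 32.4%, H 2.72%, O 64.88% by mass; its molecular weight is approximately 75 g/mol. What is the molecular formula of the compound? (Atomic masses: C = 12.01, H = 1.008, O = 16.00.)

C2H2O3

Assume 100 g: 32.4 g C, 2.72 g H, 64.88 g O.
C: 32.4 g ÷ 12.01 g/mol = 2.698 mol
H: 2.72 g ÷ 1.008 g/mol = 2.698 mol
O: 64.88 g ÷ 16.00 g/mol = 4.055 mol
Smallest is C at 2.698 mol; normalising gives C 1.000, H 1.000, O 1.503
Scaling by 2: C 2.00, H 2.00, O 3.01 → C2H2O3
Empirical-formula mass = 74.04 g/mol
n = 75 / 74.04 = 1.01 ≈ 1
Molecular formula = empirical formula = C2H2O3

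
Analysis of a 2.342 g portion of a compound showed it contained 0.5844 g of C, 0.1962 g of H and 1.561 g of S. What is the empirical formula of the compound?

n(C) = 0.5844/12.01 = 0.04866, n(H) = 0.1962/1.008 = 0.1946, n(S) = 1.561/32.07 = 0.04867
Ratios (÷ 0.04866): C 1.000, H 4.000, S 1.000
≈ 1:4:1 → CH4S

CH4S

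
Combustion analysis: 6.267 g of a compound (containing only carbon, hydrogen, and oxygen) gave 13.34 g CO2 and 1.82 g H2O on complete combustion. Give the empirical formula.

mol C = 13.34 / 44.01 = 0.3031; mass C = 0.3031 × 12.01 = 3.640 g
mol H = 2 × (1.82 / 18.02) = 0.2020; mass H = 0.2020 × 1.008 = 0.2036 g
mass O = 6.267 − (3.844) = 2.423 g → mol O = 0.1514
Ratios (÷ 0.1514): C 2.002, H 1.334, O 1.000
Multiply by 3: C 6.00, H 4.00, O 3.00 → C6H4O3

C6H4O3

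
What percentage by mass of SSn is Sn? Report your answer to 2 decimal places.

78.73%

Molar mass = 1(32.07) + 1(118.71) = 150.780 g/mol
Mass of Sn per mole = 1 × 118.71 = 118.710 g
% Sn = 118.710 / 150.780 × 100 = 78.73%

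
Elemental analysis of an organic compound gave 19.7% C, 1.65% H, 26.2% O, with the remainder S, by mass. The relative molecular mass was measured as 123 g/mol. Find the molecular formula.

Assume 100 g: 19.7 g C, 1.65 g H, 26.2 g O, 52.45 g S.
Moles — C: 19.7 / 12.01 = 1.64 mol; H: 1.65 / 1.008 = 1.637 mol; O: 26.2 / 16.00 = 1.637 mol; S: 52.45 / 32.07 = 1.635 mol
Ratios (÷ 1.635): C 1.003, H 1.001, O 1.001, S 1.000
Ratio ≈ 1:1:1:1, so the empirical formula is CHOS
Empirical-formula mass = 61.09 g/mol
n = 123 / 61.09 = 2.01 ≈ 2
Molecular formula = (CHOS)×2 = C2H2O2S2

C2H2O2S2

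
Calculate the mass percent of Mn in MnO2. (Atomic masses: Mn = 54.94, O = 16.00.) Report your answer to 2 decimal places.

Molar mass = 1(54.94) + 2(16.00) = 86.940 g/mol
Mass of Mn per mole = 1 × 54.94 = 54.940 g
% Mn = 54.940 / 86.940 × 100 = 63.19%

63.19%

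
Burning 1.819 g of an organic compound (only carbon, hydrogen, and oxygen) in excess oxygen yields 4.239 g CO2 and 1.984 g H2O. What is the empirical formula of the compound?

mol C = 4.239 / 44.01 = 0.09632; mass C = 0.09632 × 12.01 = 1.157 g
mol H = 2 × (1.984 / 18.02) = 0.2202; mass H = 0.2202 × 1.008 = 0.2220 g
mass O = 1.819 − (1.379) = 0.4402 g → mol O = 0.02752
Ratios (÷ 0.02752): C 3.501, H 8.003, O 1.000
Scaling by 2: C 7.00, H 16.01, O 2.00 → C7H16O2

C7H16O2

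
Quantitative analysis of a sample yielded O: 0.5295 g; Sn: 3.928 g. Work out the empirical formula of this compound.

n(O) = 0.5295/16.00 = 0.03309, n(Sn) = 3.928/118.71 = 0.03309
Smallest is Sn at 0.03309 mol; normalising gives O 1.000, Sn 1.000
Ratio ≈ 1:1, so the empirical formula is OSn

OSn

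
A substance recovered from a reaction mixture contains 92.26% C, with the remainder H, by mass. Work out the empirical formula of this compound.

Assume 100 g: 92.26 g C, 7.74 g H.
C: 92.26 g ÷ 12.01 g/mol = 7.682 mol
H: 7.74 g ÷ 1.008 g/mol = 7.679 mol
Divide by the smallest (7.679 mol H): C 1.000, H 1.000
Ratio ≈ 1:1, so the empirical formula is CH

CH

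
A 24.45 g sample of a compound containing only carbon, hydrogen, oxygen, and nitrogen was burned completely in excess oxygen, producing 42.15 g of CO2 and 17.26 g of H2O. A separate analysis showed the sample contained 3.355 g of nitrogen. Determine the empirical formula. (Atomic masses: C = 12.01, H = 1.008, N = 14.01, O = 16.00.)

mol C = 42.15 / 44.01 = 0.9577; mass C = 0.9577 × 12.01 = 11.50 g
mol H = 2 × (17.26 / 18.02) = 1.916; mass H = 1.916 × 1.008 = 1.931 g
mol N = 3.355 / 14.01 = 0.2395
mass O = 24.45 − (16.79) = 7.662 g → mol O = 0.4789
Divide by the smallest (0.2395 mol N): C 3.999, H 7.999, N 1.000, O 2.000
Ratio ≈ 4:8:1:2, so the empirical formula is C4H8NO2

C4H8NO2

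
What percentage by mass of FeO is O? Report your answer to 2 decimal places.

Molar mass = 1(55.85) + 1(16.00) = 71.850 g/mol
Mass of O per mole = 1 × 16.00 = 16.000 g
% O = 16.000 / 71.850 × 100 = 22.27%

22.27%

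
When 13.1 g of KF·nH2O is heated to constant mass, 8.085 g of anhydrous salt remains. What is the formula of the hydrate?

Mass of water lost = 13.1 − 8.085 = 5.015 g → 5.015 / 18.02 = 0.2783 mol H2O
Molar mass of KF = 58.10 g/mol → mol KF = 8.085 / 58.10 = 0.1392
n = 0.2783 / 0.1392 = 2.00 ≈ 2 → KF·2H2O

KF·2H2O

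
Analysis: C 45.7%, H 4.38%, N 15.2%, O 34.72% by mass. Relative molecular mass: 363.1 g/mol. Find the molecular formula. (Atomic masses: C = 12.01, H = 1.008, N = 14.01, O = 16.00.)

C14H16N4O8

Assume 100 g: 45.7 g C, 4.38 g H, 15.2 g N, 34.72 g O.
C: 45.7 g ÷ 12.01 g/mol = 3.805 mol
H: 4.38 g ÷ 1.008 g/mol = 4.345 mol
N: 15.2 g ÷ 14.01 g/mol = 1.085 mol
O: 34.72 g ÷ 16.00 g/mol = 2.17 mol
Ratios (÷ 1.085): C 3.507, H 4.005, N 1.000, O 2.000
Scaling by 2: C 7.01, H 8.01, N 2.00, O 4.00 → C7H8N2O4
Empirical-formula mass = 184.15 g/mol
n = 363.1 / 184.15 = 1.97 ≈ 2
Molecular formula = (C7H8N2O4)×2 = C14H16N4O8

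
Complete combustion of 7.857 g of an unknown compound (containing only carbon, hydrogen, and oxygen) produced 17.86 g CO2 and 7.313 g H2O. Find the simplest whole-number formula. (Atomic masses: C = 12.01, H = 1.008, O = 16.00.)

mol C = 17.86 / 44.01 = 0.4058; mass C = 0.4058 × 12.01 = 4.874 g
mol H = 2 × (7.313 / 18.02) = 0.8117; mass H = 0.8117 × 1.008 = 0.8181 g
mass O = 7.857 − (5.692) = 2.165 g → mol O = 0.1353
Divide by the smallest (0.1353 mol O): C 2.999, H 5.998, O 1.000
Ratio ≈ 3:6:1, so the empirical formula is C3H6O

C3H6O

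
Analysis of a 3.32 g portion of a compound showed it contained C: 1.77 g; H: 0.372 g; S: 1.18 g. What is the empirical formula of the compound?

n(C) = 1.77/12.01 = 0.1474, n(H) = 0.372/1.008 = 0.369, n(S) = 1.18/32.07 = 0.03679
Divide by the smallest (0.03679 mol S): C 4.005, H 10.030, S 1.000
Ratio ≈ 4:10:1, so the empirical formula is C4H10S

C4H10S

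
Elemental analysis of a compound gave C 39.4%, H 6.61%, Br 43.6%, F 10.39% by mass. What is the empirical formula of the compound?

C6H12BrF

Assume 100 g: 39.4 g C, 6.61 g H, 43.6 g Br, 10.39 g F.
Moles — C: 39.4 / 12.01 = 3.281 mol; H: 6.61 / 1.008 = 6.558 mol; Br: 43.6 / 79.90 = 0.5457 mol; F: 10.39 / 19.00 = 0.5468 mol
Smallest is Br at 0.5457 mol; normalising gives C 6.012, H 12.017, Br 1.000, F 1.002
Ratio ≈ 6:12:1:1, so the empirical formula is C6H12BrF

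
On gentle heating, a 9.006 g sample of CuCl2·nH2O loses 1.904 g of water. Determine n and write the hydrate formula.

CuCl2·2H2O

Mass of anhydrous CuCl2 = 9.006 − 1.904 = 7.102 g
mol H2O = 1.904 / 18.02 = 0.1057
Molar mass of CuCl2 = 134.45 g/mol → mol CuCl2 = 7.102 / 134.45 = 0.05282
n = 0.1057 / 0.05282 = 2.00 ≈ 2 → CuCl2·2H2O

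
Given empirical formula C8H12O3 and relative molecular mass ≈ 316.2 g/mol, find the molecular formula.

C16H24O6

Empirical-formula mass = 156.18 g/mol
n = 316.2 / 156.18 = 2.02 ≈ 2
Molecular formula = (C8H12O3)2 = C16H24O6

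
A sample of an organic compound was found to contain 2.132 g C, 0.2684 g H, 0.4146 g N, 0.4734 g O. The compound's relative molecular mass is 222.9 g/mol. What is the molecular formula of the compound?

Moles — C: 2.132 / 12.01 = 0.1775 mol; H: 0.2684 / 1.008 = 0.2663 mol; N: 0.4146 / 14.01 = 0.02959 mol; O: 0.4734 / 16.00 = 0.02959 mol
Divide by the smallest (0.02959 mol O): C 6.000, H 8.999, N 1.000, O 1.000
≈ 6:9:1:1 → C6H9NO
Empirical-formula mass = 111.14 g/mol
n = 222.9 / 111.14 = 2.01 ≈ 2
Molecular formula = (C6H9NO)×2 = C12H18N2O2

C12H18N2O2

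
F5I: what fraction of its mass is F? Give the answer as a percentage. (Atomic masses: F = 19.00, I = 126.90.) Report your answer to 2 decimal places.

Molar mass = 5(19.00) + 1(126.90) = 221.900 g/mol
Mass of F per mole = 5 × 19.00 = 95.000 g
% F = 95.000 / 221.900 × 100 = 42.81%

42.81%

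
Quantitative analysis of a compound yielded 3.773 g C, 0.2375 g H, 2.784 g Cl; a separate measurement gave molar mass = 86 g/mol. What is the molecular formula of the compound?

n(C) = 3.773/12.01 = 0.3142, n(H) = 0.2375/1.008 = 0.2356, n(Cl) = 2.784/35.45 = 0.07853
Divide by the smallest (0.07853 mol Cl): C 4.000, H 3.000, Cl 1.000
≈ 4:3:1 → C4H3Cl
Empirical-formula mass = 86.51 g/mol
n = 86 / 86.51 = 0.99 ≈ 1
Molecular formula = empirical formula = C4H3Cl

C4H3Cl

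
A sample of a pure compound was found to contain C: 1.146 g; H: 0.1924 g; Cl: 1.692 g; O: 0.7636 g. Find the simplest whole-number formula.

Moles — C: 1.146 / 12.01 = 0.09542 mol; H: 0.1924 / 1.008 = 0.1909 mol; Cl: 1.692 / 35.45 = 0.04773 mol; O: 0.7636 / 16.00 = 0.04772 mol
Smallest is O at 0.04772 mol; normalising gives C 1.999, H 3.999, Cl 1.000, O 1.000
Ratio ≈ 2:4:1:1, so the empirical formula is C2H4ClO

C2H4ClO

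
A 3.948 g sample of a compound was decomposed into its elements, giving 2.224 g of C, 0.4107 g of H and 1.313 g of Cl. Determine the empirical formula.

n(C) = 2.224/12.01 = 0.1852, n(H) = 0.4107/1.008 = 0.4074, n(Cl) = 1.313/35.45 = 0.03704
Divide by the smallest (0.03704 mol Cl): C 5.000, H 11.001, Cl 1.000
≈ 5:11:1 → C5H11Cl

C5H11Cl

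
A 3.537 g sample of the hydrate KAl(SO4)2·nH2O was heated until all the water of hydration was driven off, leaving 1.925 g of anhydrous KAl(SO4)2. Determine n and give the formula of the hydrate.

Mass of water lost = 3.537 − 1.925 = 1.612 g → 1.612 / 18.02 = 0.08946 mol H2O
Molar mass of KAl(SO4)2 = 258.22 g/mol → mol KAl(SO4)2 = 1.925 / 258.22 = 0.007455
n = 0.08946 / 0.007455 = 12.00 ≈ 12 → KAl(SO4)2·12H2O

KAl(SO4)2·12H2O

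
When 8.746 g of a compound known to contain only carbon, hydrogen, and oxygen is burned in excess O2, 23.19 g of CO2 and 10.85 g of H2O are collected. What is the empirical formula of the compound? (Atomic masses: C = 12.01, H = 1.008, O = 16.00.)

mol C = 23.19 / 44.01 = 0.5269; mass C = 0.5269 × 12.01 = 6.328 g
mol H = 2 × (10.85 / 18.02) = 1.204; mass H = 1.204 × 1.008 = 1.214 g
mass O = 8.746 − (7.542) = 1.204 g → mol O = 0.07524
Ratios (÷ 0.07524): C 7.004, H 16.006, O 1.000
≈ 7:16:1 → C7H16O

C7H16O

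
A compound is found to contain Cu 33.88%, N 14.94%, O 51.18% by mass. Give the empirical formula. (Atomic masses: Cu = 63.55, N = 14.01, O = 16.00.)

Assume 100 g: 33.88 g Cu, 14.94 g N, 51.18 g O.
Cu: 33.88 g ÷ 63.55 g/mol = 0.5331 mol
N: 14.94 g ÷ 14.01 g/mol = 1.066 mol
O: 51.18 g ÷ 16.00 g/mol = 3.199 mol
Smallest is Cu at 0.5331 mol; normalising gives Cu 1.000, N 2.000, O 6.000
Ratio ≈ 1:2:6, so the empirical formula is CuN2O6

CuN2O6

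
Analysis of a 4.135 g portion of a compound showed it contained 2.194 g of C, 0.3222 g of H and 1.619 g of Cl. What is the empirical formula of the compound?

n(C) = 2.194/12.01 = 0.1827, n(H) = 0.3222/1.008 = 0.3196, n(Cl) = 1.619/35.45 = 0.04567
Divide by the smallest (0.04567 mol Cl): C 4.000, H 6.999, Cl 1.000
≈ 4:7:1 → C4H7Cl

C4H7Cl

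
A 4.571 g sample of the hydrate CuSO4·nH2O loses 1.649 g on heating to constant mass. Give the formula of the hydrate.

CuSO4·5H2O

Mass of anhydrous CuSO4 = 4.571 − 1.649 = 2.922 g
mol H2O = 1.649 / 18.02 = 0.09151
Molar mass of CuSO4 = 159.62 g/mol → mol CuSO4 = 2.922 / 159.62 = 0.01831
n = 0.09151 / 0.01831 = 5.00 ≈ 5 → CuSO4·5H2O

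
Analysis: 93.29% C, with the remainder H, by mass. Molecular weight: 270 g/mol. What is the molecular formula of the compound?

C21H18

Assume 100 g: 93.29 g C, 6.71 g H.
Moles — C: 93.29 / 12.01 = 7.768 mol; H: 6.71 / 1.008 = 6.657 mol
Smallest is H at 6.657 mol; normalising gives C 1.167, H 1.000
Multiply by 6: C 7.00, H 6.00 → C7H6
Empirical-formula mass = 90.12 g/mol
n = 270 / 90.12 = 3.00 ≈ 3
Molecular formula = (C7H6)×3 = C21H18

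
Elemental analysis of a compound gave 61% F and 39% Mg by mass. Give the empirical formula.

Assume 100 g: 61 g F, 39 g Mg.
Moles — F: 61 / 19.00 = 3.211 mol; Mg: 39 / 24.31 = 1.604 mol
Ratios (÷ 1.604): F 2.001, Mg 1.000
≈ 2:1 → F2Mg

F2Mg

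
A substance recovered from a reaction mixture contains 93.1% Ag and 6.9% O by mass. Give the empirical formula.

Assume 100 g: 93.1 g Ag, 6.9 g O.
n(Ag) = 93.1/107.87 = 0.8631, n(O) = 6.9/16.00 = 0.4313
Divide by the smallest (0.4313 mol O): Ag 2.001, O 1.000
≈ 2:1 → Ag2O

Ag2O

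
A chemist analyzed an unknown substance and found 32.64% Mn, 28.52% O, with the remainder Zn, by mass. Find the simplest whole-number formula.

Assume 100 g: 32.64 g Mn, 28.52 g O, 38.84 g Zn.
Mn: 32.64 g ÷ 54.94 g/mol = 0.5941 mol
O: 28.52 g ÷ 16.00 g/mol = 1.782 mol
Zn: 38.84 g ÷ 65.38 g/mol = 0.5941 mol
Divide by the smallest (0.5941 mol Zn): Mn 1.000, O 3.001, Zn 1.000
≈ 1:3:1 → MnO3Zn

MnO3Zn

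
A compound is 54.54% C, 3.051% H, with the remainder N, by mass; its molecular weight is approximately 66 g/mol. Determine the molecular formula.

C3H2N2

Assume 100 g: 54.54 g C, 3.051 g H, 42.409 g N.
Moles — C: 54.54 / 12.01 = 4.541 mol; H: 3.051 / 1.008 = 3.027 mol; N: 42.409 / 14.01 = 3.027 mol
Divide by the smallest (3.027 mol H): C 1.500, H 1.000, N 1.000
×2: C 3.00, H 2.00, N 2.00 → C3H2N2
Empirical-formula mass = 66.07 g/mol
n = 66 / 66.07 = 1.00 ≈ 1
Molecular formula = empirical formula = C3H2N2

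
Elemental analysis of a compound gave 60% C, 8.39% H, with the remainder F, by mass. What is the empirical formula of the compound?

Assume 100 g: 60 g C, 8.39 g H, 31.61 g F.
Moles — C: 60 / 12.01 = 4.996 mol; H: 8.39 / 1.008 = 8.323 mol; F: 31.61 / 19.00 = 1.664 mol
Smallest is F at 1.664 mol; normalising gives C 3.003, H 5.003, F 1.000
Ratio ≈ 3:5:1, so the empirical formula is C3H5F

C3H5F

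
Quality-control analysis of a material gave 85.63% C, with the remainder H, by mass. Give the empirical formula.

CH2

Assume 100 g: 85.63 g C, 14.37 g H.
Moles — C: 85.63 / 12.01 = 7.13 mol; H: 14.37 / 1.008 = 14.26 mol
Ratios (÷ 7.13): C 1.000, H 1.999
→ CH2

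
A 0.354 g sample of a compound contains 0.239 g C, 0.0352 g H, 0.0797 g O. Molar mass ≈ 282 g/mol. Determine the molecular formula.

C16H28O4

Moles — C: 0.239 / 12.01 = 0.0199 mol; H: 0.0352 / 1.008 = 0.03492 mol; O: 0.0797 / 16.00 = 0.004981 mol
Divide by the smallest (0.004981 mol O): C 3.995, H 7.010, O 1.000
Ratio ≈ 4:7:1, so the empirical formula is C4H7O
Empirical-formula mass = 71.10 g/mol
n = 282 / 71.10 = 3.97 ≈ 4
Molecular formula = (C4H7O)×4 = C16H28O4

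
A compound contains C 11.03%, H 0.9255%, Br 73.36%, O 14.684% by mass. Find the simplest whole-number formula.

Assume 100 g: 11.03 g C, 0.9255 g H, 73.36 g Br, 14.684 g O.
Moles — C: 11.03 / 12.01 = 0.9184 mol; H: 0.9255 / 1.008 = 0.9182 mol; Br: 73.36 / 79.90 = 0.9181 mol; O: 14.684 / 16.00 = 0.9177 mol
Smallest is O at 0.9177 mol; normalising gives C 1.001, H 1.000, Br 1.000, O 1.000
Ratio ≈ 1:1:1:1, so the empirical formula is CHBrO

CHBrO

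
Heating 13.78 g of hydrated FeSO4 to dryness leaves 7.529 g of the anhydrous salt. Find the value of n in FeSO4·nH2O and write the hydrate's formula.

FeSO4·7H2O

Mass of water lost = 13.78 − 7.529 = 6.251 g → 6.251 / 18.02 = 0.3469 mol H2O
Molar mass of FeSO4 = 151.92 g/mol → mol FeSO4 = 7.529 / 151.92 = 0.04956
n = 0.3469 / 0.04956 = 7.00 ≈ 7 → FeSO4·7H2O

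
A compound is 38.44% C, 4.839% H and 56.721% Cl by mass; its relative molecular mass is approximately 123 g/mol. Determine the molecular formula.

C4H6Cl2

Assume 100 g: 38.44 g C, 4.839 g H, 56.721 g Cl.
C: 38.44 g ÷ 12.01 g/mol = 3.201 mol
H: 4.839 g ÷ 1.008 g/mol = 4.801 mol
Cl: 56.721 g ÷ 35.45 g/mol = 1.6 mol
Divide by the smallest (1.6 mol Cl): C 2.000, H 3.000, Cl 1.000
≈ 2:3:1 → C2H3Cl
Empirical-formula mass = 62.49 g/mol
n = 123 / 62.49 = 1.97 ≈ 2
Molecular formula = (C2H3Cl)×2 = C4H6Cl2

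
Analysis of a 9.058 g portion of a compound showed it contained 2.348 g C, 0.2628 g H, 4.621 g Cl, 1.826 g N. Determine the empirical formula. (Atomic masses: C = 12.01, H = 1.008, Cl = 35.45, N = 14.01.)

n(C) = 2.348/12.01 = 0.1955, n(H) = 0.2628/1.008 = 0.2607, n(Cl) = 4.621/35.45 = 0.1304, n(N) = 1.826/14.01 = 0.1303
Ratios (÷ 0.1303): C 1.500, H 2.000, Cl 1.000, N 1.000
×2: C 3.00, H 4.00, Cl 2.00, N 2.00 → C3H4Cl2N2

C3H4Cl2N2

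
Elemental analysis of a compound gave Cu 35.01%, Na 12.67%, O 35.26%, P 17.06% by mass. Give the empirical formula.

CuNaO4P

Assume 100 g: 35.01 g Cu, 12.67 g Na, 35.26 g O, 17.06 g P.
Cu: 35.01 g ÷ 63.55 g/mol = 0.5509 mol
Na: 12.67 g ÷ 22.99 g/mol = 0.5511 mol
O: 35.26 g ÷ 16.00 g/mol = 2.204 mol
P: 17.06 g ÷ 30.97 g/mol = 0.5509 mol
Smallest is P at 0.5509 mol; normalising gives Cu 1.000, Na 1.000, O 4.001, P 1.000
Ratio ≈ 1:1:4:1, so the empirical formula is CuNaO4P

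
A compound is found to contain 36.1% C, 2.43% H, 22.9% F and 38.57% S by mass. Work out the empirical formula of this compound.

Assume 100 g: 36.1 g C, 2.43 g H, 22.9 g F, 38.57 g S.
C: 36.1 g ÷ 12.01 g/mol = 3.006 mol
H: 2.43 g ÷ 1.008 g/mol = 2.411 mol
F: 22.9 g ÷ 19.00 g/mol = 1.205 mol
S: 38.57 g ÷ 32.07 g/mol = 1.203 mol
Smallest is S at 1.203 mol; normalising gives C 2.499, H 2.004, F 1.002, S 1.000
×2: C 5.00, H 4.01, F 2.00, S 2.00 → C5H4F2S2

C5H4F2S2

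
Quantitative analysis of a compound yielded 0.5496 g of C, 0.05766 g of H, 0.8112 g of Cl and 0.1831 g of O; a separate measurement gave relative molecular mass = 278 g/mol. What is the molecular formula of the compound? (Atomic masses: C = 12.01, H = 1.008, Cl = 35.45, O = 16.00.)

C8H10Cl4O2

C: 0.5496 g ÷ 12.01 g/mol = 0.04576 mol
H: 0.05766 g ÷ 1.008 g/mol = 0.0572 mol
Cl: 0.8112 g ÷ 35.45 g/mol = 0.02288 mol
O: 0.1831 g ÷ 16.00 g/mol = 0.01144 mol
Smallest is O at 0.01144 mol; normalising gives C 3.999, H 4.999, Cl 2.000, O 1.000
≈ 4:5:2:1 → C4H5Cl2O
Empirical-formula mass = 139.98 g/mol
n = 278 / 139.98 = 1.99 ≈ 2
Molecular formula = (C4H5Cl2O)×2 = C8H10Cl4O2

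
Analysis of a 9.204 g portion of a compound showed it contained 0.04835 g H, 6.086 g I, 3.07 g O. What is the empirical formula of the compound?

HIO4

H: 0.04835 g ÷ 1.008 g/mol = 0.04797 mol
I: 6.086 g ÷ 126.90 g/mol = 0.04796 mol
O: 3.07 g ÷ 16.00 g/mol = 0.1919 mol
Smallest is I at 0.04796 mol; normalising gives H 1.000, I 1.000, O 4.001
→ HIO4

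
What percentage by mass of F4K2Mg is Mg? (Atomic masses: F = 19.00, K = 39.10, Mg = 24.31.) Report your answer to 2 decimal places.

13.62%

Molar mass = 4(19.00) + 2(39.10) + 1(24.31) = 178.510 g/mol
Mass of Mg per mole = 1 × 24.31 = 24.310 g
% Mg = 24.310 / 178.510 × 100 = 13.62%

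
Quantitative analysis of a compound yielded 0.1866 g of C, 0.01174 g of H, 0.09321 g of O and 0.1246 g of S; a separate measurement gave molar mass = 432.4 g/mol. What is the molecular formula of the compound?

C16H12O6S4

Moles — C: 0.1866 / 12.01 = 0.01554 mol; H: 0.01174 / 1.008 = 0.01165 mol; O: 0.09321 / 16.00 = 0.005826 mol; S: 0.1246 / 32.07 = 0.003885 mol
Divide by the smallest (0.003885 mol S): C 3.999, H 2.998, O 1.499, S 1.000
×2: C 8.00, H 6.00, O 3.00, S 2.00 → C8H6O3S2
Empirical-formula mass = 214.27 g/mol
n = 432.4 / 214.27 = 2.02 ≈ 2
Molecular formula = (C8H6O3S2)×2 = C16H12O6S4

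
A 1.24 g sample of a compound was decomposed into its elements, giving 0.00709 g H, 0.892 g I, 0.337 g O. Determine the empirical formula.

H: 0.00709 g ÷ 1.008 g/mol = 0.007034 mol
I: 0.892 g ÷ 126.90 g/mol = 0.007029 mol
O: 0.337 g ÷ 16.00 g/mol = 0.02106 mol
Ratios (÷ 0.007029): H 1.001, I 1.000, O 2.996
≈ 1:1:3 → HIO3

HIO3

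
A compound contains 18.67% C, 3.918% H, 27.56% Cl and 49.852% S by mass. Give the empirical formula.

Assume 100 g: 18.67 g C, 3.918 g H, 27.56 g Cl, 49.852 g S.
Moles — C: 18.67 / 12.01 = 1.555 mol; H: 3.918 / 1.008 = 3.887 mol; Cl: 27.56 / 35.45 = 0.7774 mol; S: 49.852 / 32.07 = 1.554 mol
Ratios (÷ 0.7774): C 2.000, H 5.000, Cl 1.000, S 1.999
Ratio ≈ 2:5:1:2, so the empirical formula is C2H5ClS2

C2H5ClS2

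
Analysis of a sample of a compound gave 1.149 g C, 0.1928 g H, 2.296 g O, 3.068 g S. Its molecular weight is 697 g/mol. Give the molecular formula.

C10H20O15S10

C: 1.149 g ÷ 12.01 g/mol = 0.09567 mol
H: 0.1928 g ÷ 1.008 g/mol = 0.1913 mol
O: 2.296 g ÷ 16.00 g/mol = 0.1435 mol
S: 3.068 g ÷ 32.07 g/mol = 0.09567 mol
Smallest is S at 0.09567 mol; normalising gives C 1.000, H 1.999, O 1.500, S 1.000
Scaling by 2: C 2.00, H 4.00, O 3.00, S 2.00 → C2H4O3S2
Empirical-formula mass = 140.19 g/mol
n = 697 / 140.19 = 4.97 ≈ 5
Molecular formula = (C2H4O3S2)×5 = C10H20O15S10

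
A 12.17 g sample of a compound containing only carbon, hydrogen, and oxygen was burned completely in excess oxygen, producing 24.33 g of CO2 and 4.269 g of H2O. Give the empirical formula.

mol C = 24.33 / 44.01 = 0.5528; mass C = 0.5528 × 12.01 = 6.639 g
mol H = 2 × (4.269 / 18.02) = 0.4738; mass H = 0.4738 × 1.008 = 0.4776 g
mass O = 12.17 − (7.117) = 5.053 g → mol O = 0.3158
Divide by the smallest (0.3158 mol O): C 1.751, H 1.500, O 1.000
Scaling by 4: C 7.00, H 6.00, O 4.00 → C7H6O4

C7H6O4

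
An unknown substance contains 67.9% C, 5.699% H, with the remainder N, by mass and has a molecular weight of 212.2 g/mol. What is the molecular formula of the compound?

C12H12N4

Assume 100 g: 67.9 g C, 5.699 g H, 26.401 g N.
n(C) = 67.9/12.01 = 5.654, n(H) = 5.699/1.008 = 5.654, n(N) = 26.401/14.01 = 1.884
Smallest is N at 1.884 mol; normalising gives C 3.000, H 3.000, N 1.000
Ratio ≈ 3:3:1, so the empirical formula is C3H3N
Empirical-formula mass = 53.06 g/mol
n = 212.2 / 53.06 = 4.00 ≈ 4
Molecular formula = (C3H3N)×4 = C12H12N4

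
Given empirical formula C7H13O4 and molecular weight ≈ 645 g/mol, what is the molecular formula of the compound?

Empirical-formula mass = 161.17 g/mol
n = 645 / 161.17 = 4.00 ≈ 4
Molecular formula = (C7H13O4)4 = C28H52O16

C28H52O16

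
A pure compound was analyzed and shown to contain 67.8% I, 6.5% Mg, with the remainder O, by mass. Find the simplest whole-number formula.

Assume 100 g: 67.8 g I, 6.5 g Mg, 25.7 g O.
I: 67.8 g ÷ 126.90 g/mol = 0.5343 mol
Mg: 6.5 g ÷ 24.31 g/mol = 0.2674 mol
O: 25.7 g ÷ 16.00 g/mol = 1.606 mol
Ratios (÷ 0.2674): I 1.998, Mg 1.000, O 6.007
Ratio ≈ 2:1:6, so the empirical formula is I2MgO6

I2MgO6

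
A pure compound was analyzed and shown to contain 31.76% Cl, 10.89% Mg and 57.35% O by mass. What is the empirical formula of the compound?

Cl2MgO8

Assume 100 g: 31.76 g Cl, 10.89 g Mg, 57.35 g O.
Moles — Cl: 31.76 / 35.45 = 0.8959 mol; Mg: 10.89 / 24.31 = 0.448 mol; O: 57.35 / 16.00 = 3.584 mol
Divide by the smallest (0.448 mol Mg): Cl 2.000, Mg 1.000, O 8.001
→ Cl2MgO8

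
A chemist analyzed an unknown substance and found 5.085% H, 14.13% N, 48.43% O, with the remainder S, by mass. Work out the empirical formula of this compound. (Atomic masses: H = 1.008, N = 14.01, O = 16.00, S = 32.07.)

Assume 100 g: 5.085 g H, 14.13 g N, 48.43 g O, 32.355 g S.
n(H) = 5.085/1.008 = 5.045, n(N) = 14.13/14.01 = 1.009, n(O) = 48.43/16.00 = 3.027, n(S) = 32.355/32.07 = 1.009
Smallest is N at 1.009 mol; normalising gives H 5.002, N 1.000, O 3.001, S 1.000
Ratio ≈ 5:1:3:1, so the empirical formula is H5NO3S

H5NO3S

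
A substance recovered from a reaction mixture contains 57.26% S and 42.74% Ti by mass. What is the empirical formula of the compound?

S2Ti

Assume 100 g: 57.26 g S, 42.74 g Ti.
n(S) = 57.26/32.07 = 1.785, n(Ti) = 42.74/47.87 = 0.8928
Smallest is Ti at 0.8928 mol; normalising gives S 2.000, Ti 1.000
Ratio ≈ 2:1, so the empirical formula is S2Ti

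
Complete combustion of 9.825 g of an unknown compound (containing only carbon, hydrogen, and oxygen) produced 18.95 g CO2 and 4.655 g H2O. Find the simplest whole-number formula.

C5H6O3

mol C = 18.95 / 44.01 = 0.4306; mass C = 0.4306 × 12.01 = 5.171 g
mol H = 2 × (4.655 / 18.02) = 0.5166; mass H = 0.5166 × 1.008 = 0.5208 g
mass O = 9.825 − (5.692) = 4.133 g → mol O = 0.2583
Smallest is O at 0.2583 mol; normalising gives C 1.667, H 2.000, O 1.000
Multiply by 3: C 5.00, H 6.00, O 3.00 → C5H6O3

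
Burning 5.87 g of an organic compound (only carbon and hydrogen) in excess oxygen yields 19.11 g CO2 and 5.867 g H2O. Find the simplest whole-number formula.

mol C = 19.11 / 44.01 = 0.4342; mass C = 0.4342 × 12.01 = 5.215 g
mol H = 2 × (5.867 / 18.02) = 0.6512; mass H = 0.6512 × 1.008 = 0.6564 g
Smallest is C at 0.4342 mol; normalising gives C 1.000, H 1.500
×2: C 2.00, H 3.00 → C2H3

C2H3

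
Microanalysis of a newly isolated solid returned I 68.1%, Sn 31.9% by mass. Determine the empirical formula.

Assume 100 g: 68.1 g I, 31.9 g Sn.
Moles — I: 68.1 / 126.90 = 0.5366 mol; Sn: 31.9 / 118.71 = 0.2687 mol
Smallest is Sn at 0.2687 mol; normalising gives I 1.997, Sn 1.000
Ratio ≈ 2:1, so the empirical formula is I2Sn

I2Sn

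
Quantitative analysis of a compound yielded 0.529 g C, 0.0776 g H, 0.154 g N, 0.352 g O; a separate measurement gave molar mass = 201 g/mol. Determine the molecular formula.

Moles — C: 0.529 / 12.01 = 0.04405 mol; H: 0.0776 / 1.008 = 0.07698 mol; N: 0.154 / 14.01 = 0.01099 mol; O: 0.352 / 16.00 = 0.022 mol
Divide by the smallest (0.01099 mol N): C 4.007, H 7.004, N 1.000, O 2.001
→ C4H7NO2
Empirical-formula mass = 101.11 g/mol
n = 201 / 101.11 = 1.99 ≈ 2
Molecular formula = (C4H7NO2)×2 = C8H14N2O4

C8H14N2O4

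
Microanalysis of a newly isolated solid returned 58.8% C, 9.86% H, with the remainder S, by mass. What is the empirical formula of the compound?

C5H10S

Assume 100 g: 58.8 g C, 9.86 g H, 31.34 g S.
n(C) = 58.8/12.01 = 4.896, n(H) = 9.86/1.008 = 9.782, n(S) = 31.34/32.07 = 0.9772
Divide by the smallest (0.9772 mol S): C 5.010, H 10.010, S 1.000
≈ 5:10:1 → C5H10S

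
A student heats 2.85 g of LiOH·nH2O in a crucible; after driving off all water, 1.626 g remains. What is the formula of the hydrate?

LiOH·H2O

Mass of water lost = 2.85 − 1.626 = 1.224 g → 1.224 / 18.02 = 0.06792 mol H2O
Molar mass of LiOH = 23.95 g/mol → mol LiOH = 1.626 / 23.95 = 0.0679
n = 0.06792 / 0.0679 = 1.00 ≈ 1 → LiOH·H2O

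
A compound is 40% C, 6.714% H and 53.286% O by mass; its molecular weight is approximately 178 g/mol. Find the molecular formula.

C6H12O6

Assume 100 g: 40 g C, 6.714 g H, 53.286 g O.
C: 40 g ÷ 12.01 g/mol = 3.331 mol
H: 6.714 g ÷ 1.008 g/mol = 6.661 mol
O: 53.286 g ÷ 16.00 g/mol = 3.33 mol
Ratios (÷ 3.33): C 1.000, H 2.000, O 1.000
≈ 1:2:1 → CH2O
Empirical-formula mass = 30.03 g/mol
n = 178 / 30.03 = 5.93 ≈ 6
Molecular formula = (CH2O)×6 = C6H12O6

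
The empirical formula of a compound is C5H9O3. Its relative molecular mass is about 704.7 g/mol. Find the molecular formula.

Empirical-formula mass = 117.12 g/mol
n = 704.7 / 117.12 = 6.02 ≈ 6
Molecular formula = (C5H9O3)6 = C30H54O18

C30H54O18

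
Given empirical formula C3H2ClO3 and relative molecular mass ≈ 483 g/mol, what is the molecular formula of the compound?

Empirical-formula mass = 121.50 g/mol
n = 483 / 121.50 = 3.98 ≈ 4
Molecular formula = (C3H2ClO3)4 = C12H8Cl4O12

C12H8Cl4O12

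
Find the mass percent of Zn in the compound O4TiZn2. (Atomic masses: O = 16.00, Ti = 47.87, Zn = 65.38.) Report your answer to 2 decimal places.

53.89%

Molar mass = 4(16.00) + 1(47.87) + 2(65.38) = 242.630 g/mol
Mass of Zn per mole = 2 × 65.38 = 130.760 g
% Zn = 130.760 / 242.630 × 100 = 53.89%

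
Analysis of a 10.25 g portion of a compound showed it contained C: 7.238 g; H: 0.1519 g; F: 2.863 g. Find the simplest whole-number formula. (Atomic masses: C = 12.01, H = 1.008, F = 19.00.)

C: 7.238 g ÷ 12.01 g/mol = 0.6027 mol
H: 0.1519 g ÷ 1.008 g/mol = 0.1507 mol
F: 2.863 g ÷ 19.00 g/mol = 0.1507 mol
Ratios (÷ 0.1507): C 4.000, H 1.000, F 1.000
Ratio ≈ 4:1:1, so the empirical formula is C4HF

C4HF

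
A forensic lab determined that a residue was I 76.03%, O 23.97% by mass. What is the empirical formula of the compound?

Assume 100 g: 76.03 g I, 23.97 g O.
Moles — I: 76.03 / 126.90 = 0.5991 mol; O: 23.97 / 16.00 = 1.498 mol
Ratios (÷ 0.5991): I 1.000, O 2.500
×2: I 2.00, O 5.00 → I2O5

I2O5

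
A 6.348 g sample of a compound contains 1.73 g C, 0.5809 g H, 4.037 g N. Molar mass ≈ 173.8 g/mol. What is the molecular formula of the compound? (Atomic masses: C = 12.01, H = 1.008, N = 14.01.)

C: 1.73 g ÷ 12.01 g/mol = 0.144 mol
H: 0.5809 g ÷ 1.008 g/mol = 0.5763 mol
N: 4.037 g ÷ 14.01 g/mol = 0.2882 mol
Smallest is C at 0.144 mol; normalising gives C 1.000, H 4.001, N 2.000
≈ 1:4:2 → CH4N2
Empirical-formula mass = 44.06 g/mol
n = 173.8 / 44.06 = 3.94 ≈ 4
Molecular formula = (CH4N2)×4 = C4H16N8

C4H16N8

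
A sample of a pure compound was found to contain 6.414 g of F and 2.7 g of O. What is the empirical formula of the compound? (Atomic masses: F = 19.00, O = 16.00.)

F2O

Moles — F: 6.414 / 19.00 = 0.3376 mol; O: 2.7 / 16.00 = 0.1688 mol
Ratios (÷ 0.1688): F 2.000, O 1.000
≈ 2:1 → F2O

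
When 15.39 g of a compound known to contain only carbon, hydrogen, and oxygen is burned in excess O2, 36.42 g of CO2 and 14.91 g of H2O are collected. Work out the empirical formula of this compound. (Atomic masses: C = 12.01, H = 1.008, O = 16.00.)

C7H14O2

mol C = 36.42 / 44.01 = 0.8275; mass C = 0.8275 × 12.01 = 9.939 g
mol H = 2 × (14.91 / 18.02) = 1.655; mass H = 1.655 × 1.008 = 1.668 g
mass O = 15.39 − (11.61) = 3.783 g → mol O = 0.2364
Smallest is O at 0.2364 mol; normalising gives C 3.500, H 6.999, O 1.000
Multiply by 2: C 7.00, H 14.00, O 2.00 → C7H14O2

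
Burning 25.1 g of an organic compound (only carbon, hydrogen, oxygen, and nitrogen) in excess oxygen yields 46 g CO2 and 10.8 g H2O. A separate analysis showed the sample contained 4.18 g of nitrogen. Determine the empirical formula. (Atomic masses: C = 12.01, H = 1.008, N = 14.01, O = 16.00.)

C7H8N2O3

mol C = 46 / 44.01 = 1.045; mass C = 1.045 × 12.01 = 12.55 g
mol H = 2 × (10.8 / 18.02) = 1.199; mass H = 1.199 × 1.008 = 1.208 g
mol N = 4.18 / 14.01 = 0.2984
mass O = 25.1 − (17.94) = 7.159 g → mol O = 0.4474
Ratios (÷ 0.2984): C 3.503, H 4.018, N 1.000, O 1.500
Scaling by 2: C 7.01, H 8.04, N 2.00, O 3.00 → C7H8N2O3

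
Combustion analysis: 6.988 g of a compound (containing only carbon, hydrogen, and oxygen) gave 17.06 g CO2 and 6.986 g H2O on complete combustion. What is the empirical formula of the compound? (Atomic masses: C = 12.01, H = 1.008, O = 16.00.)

mol C = 17.06 / 44.01 = 0.3876; mass C = 0.3876 × 12.01 = 4.656 g
mol H = 2 × (6.986 / 18.02) = 0.7754; mass H = 0.7754 × 1.008 = 0.7816 g
mass O = 6.988 − (5.437) = 1.551 g → mol O = 0.09693
Ratios (÷ 0.09693): C 3.999, H 7.999, O 1.000
→ C4H8O

C4H8O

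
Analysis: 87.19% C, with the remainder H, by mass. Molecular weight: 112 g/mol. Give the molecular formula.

Assume 100 g: 87.19 g C, 12.81 g H.
C: 87.19 g ÷ 12.01 g/mol = 7.26 mol
H: 12.81 g ÷ 1.008 g/mol = 12.71 mol
Ratios (÷ 7.26): C 1.000, H 1.751
Multiply by 4: C 4.00, H 7.00 → C4H7
Empirical-formula mass = 55.10 g/mol
n = 112 / 55.10 = 2.03 ≈ 2
Molecular formula = (C4H7)×2 = C8H14

C8H14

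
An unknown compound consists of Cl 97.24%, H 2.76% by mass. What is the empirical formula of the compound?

Assume 100 g: 97.24 g Cl, 2.76 g H.
Moles — Cl: 97.24 / 35.45 = 2.743 mol; H: 2.76 / 1.008 = 2.738 mol
Smallest is H at 2.738 mol; normalising gives Cl 1.002, H 1.000
Ratio ≈ 1:1, so the empirical formula is ClH

ClH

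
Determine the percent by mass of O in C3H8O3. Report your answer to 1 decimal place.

Molar mass = 3(12.01) + 8(1.008) + 3(16.00) = 92.094 g/mol
Mass of O per mole = 3 × 16.00 = 48.000 g
% O = 48.000 / 92.094 × 100 = 52.1%

52.1%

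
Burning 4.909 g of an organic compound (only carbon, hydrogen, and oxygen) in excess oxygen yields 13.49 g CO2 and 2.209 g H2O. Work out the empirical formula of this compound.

mol C = 13.49 / 44.01 = 0.3065; mass C = 0.3065 × 12.01 = 3.681 g
mol H = 2 × (2.209 / 18.02) = 0.2452; mass H = 0.2452 × 1.008 = 0.2471 g
mass O = 4.909 − (3.928) = 0.9805 g → mol O = 0.06128
Divide by the smallest (0.06128 mol O): C 5.002, H 4.001, O 1.000
≈ 5:4:1 → C5H4O

C5H4O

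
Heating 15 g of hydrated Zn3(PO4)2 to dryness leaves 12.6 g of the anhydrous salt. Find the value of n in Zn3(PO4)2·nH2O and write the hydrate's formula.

Mass of water lost = 15 − 12.6 = 2.4 g → 2.4 / 18.02 = 0.1332 mol H2O
Molar mass of Zn3(PO4)2 = 386.08 g/mol → mol Zn3(PO4)2 = 12.6 / 386.08 = 0.03264
n = 0.1332 / 0.03264 = 4.08 ≈ 4 → Zn3(PO4)2·4H2O

Zn3(PO4)2·4H2O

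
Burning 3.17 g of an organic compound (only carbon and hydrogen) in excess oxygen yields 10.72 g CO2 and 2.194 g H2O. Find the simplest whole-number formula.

CH

mol C = 10.72 / 44.01 = 0.2436; mass C = 0.2436 × 12.01 = 2.925 g
mol H = 2 × (2.194 / 18.02) = 0.2435; mass H = 0.2435 × 1.008 = 0.2455 g
Smallest is H at 0.2435 mol; normalising gives C 1.000, H 1.000
Ratio ≈ 1:1, so the empirical formula is CH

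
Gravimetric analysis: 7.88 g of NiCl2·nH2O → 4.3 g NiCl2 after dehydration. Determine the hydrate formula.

NiCl2·6H2O

Mass of water lost = 7.88 − 4.3 = 3.58 g → 3.58 / 18.02 = 0.1987 mol H2O
Molar mass of NiCl2 = 129.59 g/mol → mol NiCl2 = 4.3 / 129.59 = 0.03318
n = 0.1987 / 0.03318 = 5.99 ≈ 6 → NiCl2·6H2O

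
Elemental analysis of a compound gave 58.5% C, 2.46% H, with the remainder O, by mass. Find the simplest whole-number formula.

Assume 100 g: 58.5 g C, 2.46 g H, 39.04 g O.
n(C) = 58.5/12.01 = 4.871, n(H) = 2.46/1.008 = 2.44, n(O) = 39.04/16.00 = 2.44
Divide by the smallest (2.44 mol O): C 1.996, H 1.000, O 1.000
≈ 2:1:1 → C2HO

C2HO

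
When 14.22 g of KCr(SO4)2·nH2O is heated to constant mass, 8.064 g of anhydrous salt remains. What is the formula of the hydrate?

KCr(SO4)2·12H2O

Mass of water lost = 14.22 − 8.064 = 6.156 g → 6.156 / 18.02 = 0.3416 mol H2O
Molar mass of KCr(SO4)2 = 283.24 g/mol → mol KCr(SO4)2 = 8.064 / 283.24 = 0.02847
n = 0.3416 / 0.02847 = 12.00 ≈ 12 → KCr(SO4)2·12H2O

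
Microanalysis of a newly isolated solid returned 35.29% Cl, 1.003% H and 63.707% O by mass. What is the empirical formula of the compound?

Assume 100 g: 35.29 g Cl, 1.003 g H, 63.707 g O.
n(Cl) = 35.29/35.45 = 0.9955, n(H) = 1.003/1.008 = 0.995, n(O) = 63.707/16.00 = 3.982
Ratios (÷ 0.995): Cl 1.000, H 1.000, O 4.002
→ ClHO4

ClHO4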